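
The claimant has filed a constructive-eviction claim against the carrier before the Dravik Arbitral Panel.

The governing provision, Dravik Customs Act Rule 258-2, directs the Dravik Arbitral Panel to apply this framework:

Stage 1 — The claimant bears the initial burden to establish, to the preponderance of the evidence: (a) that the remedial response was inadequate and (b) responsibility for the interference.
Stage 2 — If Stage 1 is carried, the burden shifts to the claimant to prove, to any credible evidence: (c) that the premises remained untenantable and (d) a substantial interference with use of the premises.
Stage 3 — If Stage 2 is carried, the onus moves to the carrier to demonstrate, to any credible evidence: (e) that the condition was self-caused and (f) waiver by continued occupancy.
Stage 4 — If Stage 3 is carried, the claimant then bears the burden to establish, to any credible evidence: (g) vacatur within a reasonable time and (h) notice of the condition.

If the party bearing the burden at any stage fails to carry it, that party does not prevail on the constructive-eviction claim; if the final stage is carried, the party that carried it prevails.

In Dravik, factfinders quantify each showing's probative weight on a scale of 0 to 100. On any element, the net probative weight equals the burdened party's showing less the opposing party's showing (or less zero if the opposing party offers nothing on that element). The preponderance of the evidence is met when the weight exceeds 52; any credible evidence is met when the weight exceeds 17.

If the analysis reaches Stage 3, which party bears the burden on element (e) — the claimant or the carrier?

carrier

Stage 3's rule assigns the burden to the carrier (to any credible evidence).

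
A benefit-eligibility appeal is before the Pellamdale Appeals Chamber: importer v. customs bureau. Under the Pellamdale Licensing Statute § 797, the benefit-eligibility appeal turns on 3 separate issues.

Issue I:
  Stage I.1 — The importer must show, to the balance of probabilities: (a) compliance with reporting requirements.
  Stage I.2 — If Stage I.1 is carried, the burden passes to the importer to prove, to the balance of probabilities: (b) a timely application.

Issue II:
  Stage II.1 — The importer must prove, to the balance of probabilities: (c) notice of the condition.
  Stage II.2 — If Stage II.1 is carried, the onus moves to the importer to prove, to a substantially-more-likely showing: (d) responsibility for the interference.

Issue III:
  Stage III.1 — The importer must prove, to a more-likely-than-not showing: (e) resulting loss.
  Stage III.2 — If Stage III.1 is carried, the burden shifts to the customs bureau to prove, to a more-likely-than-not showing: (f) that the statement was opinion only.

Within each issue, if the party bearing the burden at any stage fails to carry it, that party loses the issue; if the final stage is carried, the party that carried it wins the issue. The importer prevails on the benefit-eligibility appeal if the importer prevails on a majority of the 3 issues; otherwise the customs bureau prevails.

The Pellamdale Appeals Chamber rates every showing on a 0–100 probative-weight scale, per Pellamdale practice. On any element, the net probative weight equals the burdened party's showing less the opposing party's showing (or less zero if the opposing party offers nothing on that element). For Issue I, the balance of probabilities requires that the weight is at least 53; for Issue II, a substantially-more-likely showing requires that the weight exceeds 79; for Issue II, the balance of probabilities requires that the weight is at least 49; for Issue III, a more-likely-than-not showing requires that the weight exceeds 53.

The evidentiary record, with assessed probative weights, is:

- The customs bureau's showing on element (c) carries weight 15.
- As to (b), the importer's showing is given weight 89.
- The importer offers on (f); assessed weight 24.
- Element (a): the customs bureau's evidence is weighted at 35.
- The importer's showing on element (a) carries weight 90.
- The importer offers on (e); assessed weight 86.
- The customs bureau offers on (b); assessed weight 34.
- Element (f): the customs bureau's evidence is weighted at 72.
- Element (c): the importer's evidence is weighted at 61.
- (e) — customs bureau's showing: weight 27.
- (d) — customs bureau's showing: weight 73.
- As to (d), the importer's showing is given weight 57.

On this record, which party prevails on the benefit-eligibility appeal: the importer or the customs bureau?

— Issue I —
Stage I.1 — burden on importer; standard: the balance of probabilities (weight is at least 53).
    (a): 90 − 35 = 55 ≥ 53 [met]
  Stage I.1 is satisfied; the importer continues to bear the burden.
Stage I.2 — burden on importer; standard: the balance of probabilities (weight is at least 53).
    (b): 89 − 34 = 55 ≥ 53 [met]
  The importer carries the last stage.
All stages carried — the importer prevails on this issue.
— Issue II —
Stage II.1 (importer, the balance of probabilities, weight is at least 49): (c) net 61−15=46 < 49 — fails.
  Stage II.1 not carried; the importer fails its burden.
So the customs bureau prevails on this issue.
— Issue III —
At Stage III.1 the importer must meet a more-likely-than-not showing (weight exceeds 53): on (e) the weight is 86 less the opposing 27 gives net 59, which does exceed 53, so (e) meets the standard.
  Stage III.1 carried; the burden shifts to the customs bureau.
At Stage III.2 the customs bureau must meet a more-likely-than-not showing (weight exceeds 53): on (f) the weight is 72 less the opposing 24 gives net 48, which does not exceed 53, so (f) does not meet the standard.
  Not every element is met, so the customs bureau fails to carry Stage III.2.
The importer prevails on this issue.
Per-issue: Issue I → importer; Issue II → customs bureau; Issue III → importer. The importer must prevail on a majority of issues; overall, the importer prevails.

importer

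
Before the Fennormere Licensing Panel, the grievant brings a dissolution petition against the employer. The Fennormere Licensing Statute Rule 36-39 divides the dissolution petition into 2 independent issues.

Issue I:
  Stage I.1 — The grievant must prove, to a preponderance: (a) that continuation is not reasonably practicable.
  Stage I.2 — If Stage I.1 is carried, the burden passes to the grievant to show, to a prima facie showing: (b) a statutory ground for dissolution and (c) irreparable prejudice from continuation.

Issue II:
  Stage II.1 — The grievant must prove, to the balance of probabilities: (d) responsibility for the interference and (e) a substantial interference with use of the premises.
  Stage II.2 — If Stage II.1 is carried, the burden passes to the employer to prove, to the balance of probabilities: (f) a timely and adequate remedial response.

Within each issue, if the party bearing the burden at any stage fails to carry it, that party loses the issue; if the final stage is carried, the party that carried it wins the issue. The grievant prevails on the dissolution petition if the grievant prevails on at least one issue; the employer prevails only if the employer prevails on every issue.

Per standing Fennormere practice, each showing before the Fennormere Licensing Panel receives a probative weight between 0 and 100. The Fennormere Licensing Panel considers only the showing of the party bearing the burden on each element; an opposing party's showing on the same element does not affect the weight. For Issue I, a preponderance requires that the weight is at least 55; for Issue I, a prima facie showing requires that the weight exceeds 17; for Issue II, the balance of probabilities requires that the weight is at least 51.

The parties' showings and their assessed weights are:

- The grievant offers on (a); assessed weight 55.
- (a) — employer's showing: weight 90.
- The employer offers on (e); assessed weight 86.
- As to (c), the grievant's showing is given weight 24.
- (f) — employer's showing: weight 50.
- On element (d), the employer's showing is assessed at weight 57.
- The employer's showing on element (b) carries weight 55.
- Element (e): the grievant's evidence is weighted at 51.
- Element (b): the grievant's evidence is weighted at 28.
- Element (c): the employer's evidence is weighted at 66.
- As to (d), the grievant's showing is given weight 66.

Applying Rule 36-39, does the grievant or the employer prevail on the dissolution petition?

grievant

— Issue I —
Stage I.1 — burden on grievant; standard: a preponderance (weight is at least 55).
    (a): 55 (employer's 90 disregarded) ≥ 55 [met]
  Stage I.1 is satisfied; the grievant continues to bear the burden.
Stage I.2 — burden on grievant; standard: a prima facie showing (weight exceeds 17).
    (b): 28 (employer's 55 disregarded) > 17 [met]
    (c): 24 (employer's 66 disregarded) > 17 [met]
  All elements met at the final stage.
Every stage carried; the grievant prevails on this issue.
— Issue II —
Stage II.1 — burden on grievant; standard: the balance of probabilities (weight is at least 51).
    (d): 66 (employer's 57 disregarded) ≥ 51 [met]
    (e): 51 (employer's 86 disregarded) ≥ 51 [met]
  The grievant carries Stage II.1; the employer now bears the burden.
Stage II.2 — burden on employer; standard: the balance of probabilities (weight is at least 51).
    (f): 50 < 51 [not met]
  Stage II.2 not carried; the employer fails its burden.
The analysis ends at Stage II.2; the grievant prevails on this issue.
Per-issue: Issue I → grievant; Issue II → grievant. The grievant must prevail on at least one issue; overall, the grievant prevails.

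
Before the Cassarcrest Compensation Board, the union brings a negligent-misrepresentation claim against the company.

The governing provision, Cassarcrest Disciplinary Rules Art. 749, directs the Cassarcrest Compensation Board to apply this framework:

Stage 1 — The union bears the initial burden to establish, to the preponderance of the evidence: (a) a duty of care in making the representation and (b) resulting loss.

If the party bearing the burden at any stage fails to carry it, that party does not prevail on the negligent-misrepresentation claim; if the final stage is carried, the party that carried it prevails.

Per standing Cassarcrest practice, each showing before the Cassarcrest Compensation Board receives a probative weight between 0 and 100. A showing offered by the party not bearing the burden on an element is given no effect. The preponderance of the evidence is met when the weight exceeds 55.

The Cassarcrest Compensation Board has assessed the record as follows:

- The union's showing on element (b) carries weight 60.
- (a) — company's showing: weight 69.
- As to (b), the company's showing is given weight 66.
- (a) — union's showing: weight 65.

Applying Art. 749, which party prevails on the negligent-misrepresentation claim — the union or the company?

At Stage 1 the union must meet the preponderance of the evidence (weight exceeds 55): on (a) the weight is 65 (the company's 69 is given no effect), which does exceed 55, so (a) meets the standard; on (b) the weight is 60 (the company's 66 is given no effect), which does exceed 55, so (b) meets the standard.
  Stage 1 carried; the final stage is satisfied.
All stages carried — the union prevails.

union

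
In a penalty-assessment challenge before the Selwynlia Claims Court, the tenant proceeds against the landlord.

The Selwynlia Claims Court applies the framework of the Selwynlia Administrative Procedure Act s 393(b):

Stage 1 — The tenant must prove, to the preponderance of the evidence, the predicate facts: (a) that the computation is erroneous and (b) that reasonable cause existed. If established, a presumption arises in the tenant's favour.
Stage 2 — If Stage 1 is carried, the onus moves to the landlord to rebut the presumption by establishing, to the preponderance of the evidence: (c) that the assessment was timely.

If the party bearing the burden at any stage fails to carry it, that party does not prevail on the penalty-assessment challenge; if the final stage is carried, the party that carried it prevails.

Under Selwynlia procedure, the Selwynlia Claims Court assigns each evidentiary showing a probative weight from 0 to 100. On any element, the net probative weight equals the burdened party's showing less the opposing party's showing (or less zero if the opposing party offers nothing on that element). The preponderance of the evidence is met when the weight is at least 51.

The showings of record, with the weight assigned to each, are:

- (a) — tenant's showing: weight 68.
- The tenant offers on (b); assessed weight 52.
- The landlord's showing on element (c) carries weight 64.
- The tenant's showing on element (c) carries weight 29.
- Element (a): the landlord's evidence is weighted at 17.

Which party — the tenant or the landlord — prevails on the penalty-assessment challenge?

Stage 1 (tenant, the preponderance of the evidence, weight is at least 51): (a) net 68−17=51 ≥ 51 — meets; (b) 52 ≥ 51 — meets.
  The tenant carries Stage 1; the landlord now bears the burden.
Stage 2 (landlord, the preponderance of the evidence, weight is at least 51): (c) net 64−29=35 < 51 — fails.
  Not every element is met, so the landlord fails to carry Stage 2.
So the tenant prevails.

tenant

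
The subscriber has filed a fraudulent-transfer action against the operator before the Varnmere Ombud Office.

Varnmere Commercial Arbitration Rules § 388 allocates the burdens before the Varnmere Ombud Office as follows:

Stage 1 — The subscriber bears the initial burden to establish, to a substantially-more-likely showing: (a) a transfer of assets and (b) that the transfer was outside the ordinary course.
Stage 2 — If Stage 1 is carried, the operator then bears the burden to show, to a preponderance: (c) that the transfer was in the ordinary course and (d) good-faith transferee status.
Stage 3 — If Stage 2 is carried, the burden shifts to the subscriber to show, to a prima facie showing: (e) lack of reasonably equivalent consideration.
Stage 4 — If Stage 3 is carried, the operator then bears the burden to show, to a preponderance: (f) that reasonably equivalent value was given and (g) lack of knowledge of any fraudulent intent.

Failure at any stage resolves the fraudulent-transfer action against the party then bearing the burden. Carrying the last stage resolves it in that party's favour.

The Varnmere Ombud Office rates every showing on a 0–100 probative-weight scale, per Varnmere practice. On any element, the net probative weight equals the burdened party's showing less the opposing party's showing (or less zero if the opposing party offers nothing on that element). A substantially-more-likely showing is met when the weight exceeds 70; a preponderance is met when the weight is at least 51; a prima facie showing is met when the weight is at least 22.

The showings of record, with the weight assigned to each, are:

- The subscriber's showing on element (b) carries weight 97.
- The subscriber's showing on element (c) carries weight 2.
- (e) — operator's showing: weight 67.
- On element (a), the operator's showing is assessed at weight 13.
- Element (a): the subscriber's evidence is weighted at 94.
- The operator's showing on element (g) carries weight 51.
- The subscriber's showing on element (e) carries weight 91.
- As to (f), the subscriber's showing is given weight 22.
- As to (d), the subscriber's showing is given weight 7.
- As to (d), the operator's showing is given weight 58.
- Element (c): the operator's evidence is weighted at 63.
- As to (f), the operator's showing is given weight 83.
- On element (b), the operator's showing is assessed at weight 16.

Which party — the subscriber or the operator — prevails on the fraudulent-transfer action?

At Stage 1 the subscriber must meet a substantially-more-likely showing (weight exceeds 70): on (a) the weight is 94 less the opposing 13 gives net 81, > 70, so (a) meets the standard; on (b) the weight is 97 less the opposing 16 gives net 81, which does exceed 70, so (b) meets the standard.
  All elements met. The burden passes to the operator.
At Stage 2 the operator must meet a preponderance (weight is at least 51): on (c) the weight is 63 less the opposing 2 gives net 61, ≥ 51, so (c) meets the standard; on (d) the weight is 58 less the opposing 7 gives net 51, ≥ 51, so (d) meets the standard.
  All elements met. The burden passes to the subscriber.
At Stage 3 the subscriber must meet a prima facie showing (weight is at least 22): on (e) the weight is 91 less the opposing 67 gives net 24, which does reach 22, so (e) meets the standard.
  All elements met. The burden passes to the operator.
At Stage 4 the operator must meet a preponderance (weight is at least 51): on (f) the weight is 83 less the opposing 22 gives net 61, which does reach 51, so (f) meets the standard; on (g) the weight is 51, which does reach 51, so (g) meets the standard.
  Stage 4 carried; the final stage is satisfied.
With every stage satisfied, the operator prevails.

operator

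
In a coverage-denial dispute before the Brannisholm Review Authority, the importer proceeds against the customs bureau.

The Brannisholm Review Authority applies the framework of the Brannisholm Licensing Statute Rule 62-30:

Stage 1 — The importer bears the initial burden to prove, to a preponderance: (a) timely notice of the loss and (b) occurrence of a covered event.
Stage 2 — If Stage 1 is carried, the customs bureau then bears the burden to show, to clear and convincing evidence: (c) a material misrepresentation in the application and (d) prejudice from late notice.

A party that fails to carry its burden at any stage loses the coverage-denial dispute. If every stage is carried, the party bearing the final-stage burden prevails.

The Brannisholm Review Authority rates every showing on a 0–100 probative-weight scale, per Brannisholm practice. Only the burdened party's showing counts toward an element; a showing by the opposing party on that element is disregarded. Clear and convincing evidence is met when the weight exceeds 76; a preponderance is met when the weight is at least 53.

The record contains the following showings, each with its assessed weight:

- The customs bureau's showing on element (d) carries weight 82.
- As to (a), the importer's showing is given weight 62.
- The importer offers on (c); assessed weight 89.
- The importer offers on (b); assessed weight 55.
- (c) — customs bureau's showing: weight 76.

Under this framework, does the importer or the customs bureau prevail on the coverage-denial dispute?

importer

At Stage 1 the importer must meet a preponderance (weight is at least 53): on (a) the weight is 62, which does reach 53, so (a) meets the standard; on (b) the weight is 55, ≥ 53, so (b) meets the standard.
  Stage 1 carried; the burden shifts to the customs bureau.
At Stage 2 the customs bureau must meet clear and convincing evidence (weight exceeds 76): on (c) the weight is 76 (the importer's 89 is given no effect), ≤ 76, so (c) does not meet the standard; on (d) the weight is 82, which does exceed 76, so (d) meets the standard.
  The customs bureau does not carry Stage 2.
So the importer prevails.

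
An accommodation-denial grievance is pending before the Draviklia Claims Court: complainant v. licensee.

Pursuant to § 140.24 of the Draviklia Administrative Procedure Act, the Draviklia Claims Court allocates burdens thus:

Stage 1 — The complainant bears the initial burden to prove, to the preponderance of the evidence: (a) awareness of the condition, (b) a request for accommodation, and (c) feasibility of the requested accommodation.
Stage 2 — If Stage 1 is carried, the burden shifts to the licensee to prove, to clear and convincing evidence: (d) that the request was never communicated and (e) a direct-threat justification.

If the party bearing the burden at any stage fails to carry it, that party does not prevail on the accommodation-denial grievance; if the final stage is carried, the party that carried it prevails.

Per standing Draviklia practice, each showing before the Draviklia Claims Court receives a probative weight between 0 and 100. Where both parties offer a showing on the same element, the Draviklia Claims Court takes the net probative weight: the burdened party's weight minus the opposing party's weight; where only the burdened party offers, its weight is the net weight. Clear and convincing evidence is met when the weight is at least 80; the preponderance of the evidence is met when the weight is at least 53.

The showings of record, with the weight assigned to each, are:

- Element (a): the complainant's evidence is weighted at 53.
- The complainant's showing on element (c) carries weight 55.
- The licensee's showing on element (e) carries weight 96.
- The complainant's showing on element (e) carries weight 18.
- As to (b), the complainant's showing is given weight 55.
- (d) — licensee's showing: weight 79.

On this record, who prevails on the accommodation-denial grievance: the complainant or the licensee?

complainant

Stage 1 — burden on complainant; standard: the preponderance of the evidence (weight is at least 53).
    (a): 53 ≥ 53 [met]
    (b): 55 ≥ 53 [met]
    (c): 55 ≥ 53 [met]
  The complainant carries Stage 1; the licensee now bears the burden.
Stage 2 — burden on licensee; standard: clear and convincing evidence (weight is at least 80).
    (d): 79 < 80 [not met]
    (e): 96 − 18 = 78 < 80 [not met]
  The licensee does not carry Stage 2.
The analysis ends at Stage 2; the complainant prevails.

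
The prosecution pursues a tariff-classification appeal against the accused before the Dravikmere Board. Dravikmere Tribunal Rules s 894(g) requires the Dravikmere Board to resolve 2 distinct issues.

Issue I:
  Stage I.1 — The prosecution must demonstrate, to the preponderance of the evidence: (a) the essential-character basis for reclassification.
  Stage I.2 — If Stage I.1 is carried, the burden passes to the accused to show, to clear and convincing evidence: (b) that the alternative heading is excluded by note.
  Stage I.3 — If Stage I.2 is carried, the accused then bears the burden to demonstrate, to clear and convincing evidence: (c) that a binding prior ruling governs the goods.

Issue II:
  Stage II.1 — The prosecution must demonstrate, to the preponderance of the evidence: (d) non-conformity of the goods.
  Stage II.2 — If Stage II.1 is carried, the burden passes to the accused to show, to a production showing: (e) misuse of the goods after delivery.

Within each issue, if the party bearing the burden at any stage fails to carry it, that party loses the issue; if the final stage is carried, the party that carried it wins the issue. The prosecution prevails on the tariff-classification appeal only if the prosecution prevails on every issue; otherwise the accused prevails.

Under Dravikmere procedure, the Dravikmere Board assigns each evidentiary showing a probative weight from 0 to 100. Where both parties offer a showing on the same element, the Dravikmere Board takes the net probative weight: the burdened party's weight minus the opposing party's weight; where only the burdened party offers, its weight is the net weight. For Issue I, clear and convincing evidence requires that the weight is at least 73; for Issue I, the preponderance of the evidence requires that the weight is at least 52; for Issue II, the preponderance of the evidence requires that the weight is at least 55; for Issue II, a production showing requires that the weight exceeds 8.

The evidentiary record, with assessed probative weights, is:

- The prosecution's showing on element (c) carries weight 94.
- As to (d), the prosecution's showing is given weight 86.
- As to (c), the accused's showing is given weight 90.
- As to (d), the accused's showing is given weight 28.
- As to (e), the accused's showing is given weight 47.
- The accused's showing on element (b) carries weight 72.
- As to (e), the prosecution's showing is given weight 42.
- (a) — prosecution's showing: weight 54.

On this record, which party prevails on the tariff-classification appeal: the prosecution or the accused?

— Issue I —
At Stage I.1 the prosecution must meet the preponderance of the evidence (weight is at least 52): on (a) the weight is 54, ≥ 52, so (a) meets the standard.
  Stage I.1 is satisfied; the onus moves to the accused.
At Stage I.2 the accused must meet clear and convincing evidence (weight is at least 73): on (b) the weight is 72, which does not reach 73, so (b) does not meet the standard.
  Not every element is met, so the accused fails to carry Stage I.2.
The analysis ends at Stage I.2; the prosecution prevails on this issue.
— Issue II —
Stage II.1 — burden on prosecution; standard: the preponderance of the evidence (weight is at least 55).
    (d): 86 − 28 = 58 ≥ 55 [met]
  The prosecution carries Stage II.1; the accused now bears the burden.
Stage II.2 — burden on accused; standard: a production showing (weight exceeds 8).
    (e): 47 − 42 = 5 ≤ 8 [not met]
  Not every element is met, so the accused fails to carry Stage II.2.
The analysis ends at Stage II.2; the prosecution prevails on this issue.
Per-issue: Issue I → prosecution; Issue II → prosecution. The prosecution must prevail on every issue; overall, the prosecution prevails.

prosecution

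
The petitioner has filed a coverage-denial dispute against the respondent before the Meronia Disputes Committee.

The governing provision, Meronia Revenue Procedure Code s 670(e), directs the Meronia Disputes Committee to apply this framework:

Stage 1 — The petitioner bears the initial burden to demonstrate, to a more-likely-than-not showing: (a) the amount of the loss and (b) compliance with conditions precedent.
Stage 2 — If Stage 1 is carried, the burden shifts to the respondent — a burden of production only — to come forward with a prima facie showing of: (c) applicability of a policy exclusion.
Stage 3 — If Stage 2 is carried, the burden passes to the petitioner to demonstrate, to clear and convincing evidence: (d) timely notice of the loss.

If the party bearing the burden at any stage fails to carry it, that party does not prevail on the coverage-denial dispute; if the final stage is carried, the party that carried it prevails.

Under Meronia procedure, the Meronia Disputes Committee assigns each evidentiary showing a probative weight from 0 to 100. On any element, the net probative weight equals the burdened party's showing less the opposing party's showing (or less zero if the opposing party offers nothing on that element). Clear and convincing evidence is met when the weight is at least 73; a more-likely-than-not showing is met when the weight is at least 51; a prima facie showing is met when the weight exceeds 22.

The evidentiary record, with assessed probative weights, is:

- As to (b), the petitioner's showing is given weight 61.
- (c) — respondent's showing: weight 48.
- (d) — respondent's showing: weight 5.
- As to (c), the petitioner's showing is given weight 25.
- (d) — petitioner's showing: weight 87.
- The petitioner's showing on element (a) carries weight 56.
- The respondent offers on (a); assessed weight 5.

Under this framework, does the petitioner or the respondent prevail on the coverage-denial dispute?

Stage 1 (petitioner, a more-likely-than-not showing, weight is at least 51): (a) net 56−5=51 ≥ 51 — meets; (b) 61 ≥ 51 — meets.
  Stage 1 carried; the burden shifts to the respondent.
Stage 2 (respondent, a prima facie showing, weight exceeds 22): (c) net 48−25=23 > 22 — meets.
  Stage 2 carried; the burden shifts to the petitioner.
Stage 3 (petitioner, clear and convincing evidence, weight is at least 73): (d) net 87−5=82 ≥ 73 — meets.
  Stage 3 carried; the final stage is satisfied.
All stages carried — the petitioner prevails.

petitioner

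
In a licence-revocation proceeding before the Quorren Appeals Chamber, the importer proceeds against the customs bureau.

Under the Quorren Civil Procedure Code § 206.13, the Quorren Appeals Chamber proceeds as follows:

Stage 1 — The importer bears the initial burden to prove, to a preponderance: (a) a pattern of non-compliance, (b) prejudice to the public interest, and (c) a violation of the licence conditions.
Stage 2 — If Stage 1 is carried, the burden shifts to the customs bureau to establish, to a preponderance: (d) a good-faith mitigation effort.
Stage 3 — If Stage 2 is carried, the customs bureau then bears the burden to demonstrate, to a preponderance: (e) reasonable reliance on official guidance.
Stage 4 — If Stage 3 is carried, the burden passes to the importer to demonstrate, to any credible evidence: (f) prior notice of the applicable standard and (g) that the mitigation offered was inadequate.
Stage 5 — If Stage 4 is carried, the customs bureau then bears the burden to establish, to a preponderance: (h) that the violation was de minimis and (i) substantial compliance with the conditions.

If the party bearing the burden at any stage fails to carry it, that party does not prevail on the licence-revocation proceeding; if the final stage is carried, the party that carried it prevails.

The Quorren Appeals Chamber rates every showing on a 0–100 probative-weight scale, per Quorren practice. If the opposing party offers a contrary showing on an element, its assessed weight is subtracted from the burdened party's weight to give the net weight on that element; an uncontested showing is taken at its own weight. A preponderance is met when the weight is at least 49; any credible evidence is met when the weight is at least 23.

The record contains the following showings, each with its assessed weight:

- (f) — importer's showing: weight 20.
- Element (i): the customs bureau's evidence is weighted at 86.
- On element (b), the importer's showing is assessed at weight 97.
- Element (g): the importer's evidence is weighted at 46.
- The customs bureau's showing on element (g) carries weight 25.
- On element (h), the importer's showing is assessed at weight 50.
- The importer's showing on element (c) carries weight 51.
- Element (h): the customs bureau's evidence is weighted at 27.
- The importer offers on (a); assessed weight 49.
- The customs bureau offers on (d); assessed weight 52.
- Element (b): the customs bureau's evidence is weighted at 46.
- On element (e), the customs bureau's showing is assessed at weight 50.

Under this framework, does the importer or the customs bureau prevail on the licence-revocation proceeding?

customs bureau

At Stage 1 the importer must meet a preponderance (weight is at least 49): on (a) the weight is 49, ≥ 49, so (a) meets the standard; on (b) the weight is 97 less the opposing 46 gives net 51, which does reach 49, so (b) meets the standard; on (c) the weight is 51, ≥ 49, so (c) meets the standard.
  Stage 1 is satisfied; the onus moves to the customs bureau.
At Stage 2 the customs bureau must meet a preponderance (weight is at least 49): on (d) the weight is 52, ≥ 49, so (d) meets the standard.
  Stage 2 carried; the burden remains with the customs bureau.
At Stage 3 the customs bureau must meet a preponderance (weight is at least 49): on (e) the weight is 50, which does reach 49, so (e) meets the standard.
  Stage 3 carried; the burden shifts to the importer.
At Stage 4 the importer must meet any credible evidence (weight is at least 23): on (f) the weight is 20, which does not reach 23, so (f) does not meet the standard; on (g) the weight is 46 less the opposing 25 gives net 21, which does not reach 23, so (g) does not meet the standard.
  Not every element is met, so the importer fails to carry Stage 4.
The customs bureau prevails.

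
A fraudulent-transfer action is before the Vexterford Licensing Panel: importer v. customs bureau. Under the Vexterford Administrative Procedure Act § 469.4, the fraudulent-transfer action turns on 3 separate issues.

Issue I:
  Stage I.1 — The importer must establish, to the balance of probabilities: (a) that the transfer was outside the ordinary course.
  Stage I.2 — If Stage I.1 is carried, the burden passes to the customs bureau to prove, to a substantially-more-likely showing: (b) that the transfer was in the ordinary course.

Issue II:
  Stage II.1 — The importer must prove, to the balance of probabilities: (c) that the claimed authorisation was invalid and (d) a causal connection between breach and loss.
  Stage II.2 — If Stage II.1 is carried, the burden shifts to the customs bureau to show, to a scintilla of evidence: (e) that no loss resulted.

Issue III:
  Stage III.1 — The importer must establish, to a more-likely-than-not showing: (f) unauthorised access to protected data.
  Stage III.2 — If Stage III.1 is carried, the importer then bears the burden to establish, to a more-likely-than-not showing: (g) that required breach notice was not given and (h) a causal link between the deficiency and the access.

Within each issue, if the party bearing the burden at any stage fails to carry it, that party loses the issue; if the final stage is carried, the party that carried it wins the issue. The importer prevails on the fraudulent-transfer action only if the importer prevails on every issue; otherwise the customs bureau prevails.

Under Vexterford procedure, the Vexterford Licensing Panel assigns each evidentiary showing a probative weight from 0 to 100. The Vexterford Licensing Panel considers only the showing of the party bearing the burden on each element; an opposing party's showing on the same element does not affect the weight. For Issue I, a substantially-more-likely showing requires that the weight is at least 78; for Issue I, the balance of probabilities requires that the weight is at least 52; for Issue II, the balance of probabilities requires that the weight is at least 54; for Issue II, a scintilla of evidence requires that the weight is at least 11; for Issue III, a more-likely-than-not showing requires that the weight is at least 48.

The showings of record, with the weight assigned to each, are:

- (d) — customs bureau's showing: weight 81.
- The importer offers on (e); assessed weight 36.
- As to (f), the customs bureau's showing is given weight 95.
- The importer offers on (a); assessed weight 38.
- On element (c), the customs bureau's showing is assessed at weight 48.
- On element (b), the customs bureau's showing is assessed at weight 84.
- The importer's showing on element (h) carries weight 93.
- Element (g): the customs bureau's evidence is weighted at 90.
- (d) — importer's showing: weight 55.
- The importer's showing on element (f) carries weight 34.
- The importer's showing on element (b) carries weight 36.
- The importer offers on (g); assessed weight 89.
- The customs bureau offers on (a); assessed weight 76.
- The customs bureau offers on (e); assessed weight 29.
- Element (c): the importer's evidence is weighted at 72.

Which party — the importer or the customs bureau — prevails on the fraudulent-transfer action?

— Issue I —
Stage I.1 — burden on importer; standard: the balance of probabilities (weight is at least 52).
    (a): 38 (customs bureau's 76 disregarded) < 52 [not met]
  The importer does not carry Stage I.1.
The customs bureau prevails on this issue.
— Issue II —
Stage II.1 (importer, the balance of probabilities, weight is at least 54): (c) 72 (customs bureau's 48 disregarded) ≥ 54 — meets; (d) 55 (customs bureau's 81 disregarded) ≥ 54 — meets.
  Stage II.1 carried; the burden shifts to the customs bureau.
Stage II.2 (customs bureau, a scintilla of evidence, weight is at least 11): (e) 29 (importer's 36 disregarded) ≥ 11 — meets.
  Stage II.2 carried; the final stage is satisfied.
With every stage satisfied, the customs bureau prevails on this issue.
— Issue III —
Stage III.1 (importer, a more-likely-than-not showing, weight is at least 48): (f) 34 (customs bureau's 95 disregarded) < 48 — fails.
  Stage III.1 not carried; the importer fails its burden.
So the customs bureau prevails on this issue.
Per-issue: Issue I → customs bureau; Issue II → customs bureau; Issue III → customs bureau. The importer must prevail on every issue; overall, the customs bureau prevails.

customs bureau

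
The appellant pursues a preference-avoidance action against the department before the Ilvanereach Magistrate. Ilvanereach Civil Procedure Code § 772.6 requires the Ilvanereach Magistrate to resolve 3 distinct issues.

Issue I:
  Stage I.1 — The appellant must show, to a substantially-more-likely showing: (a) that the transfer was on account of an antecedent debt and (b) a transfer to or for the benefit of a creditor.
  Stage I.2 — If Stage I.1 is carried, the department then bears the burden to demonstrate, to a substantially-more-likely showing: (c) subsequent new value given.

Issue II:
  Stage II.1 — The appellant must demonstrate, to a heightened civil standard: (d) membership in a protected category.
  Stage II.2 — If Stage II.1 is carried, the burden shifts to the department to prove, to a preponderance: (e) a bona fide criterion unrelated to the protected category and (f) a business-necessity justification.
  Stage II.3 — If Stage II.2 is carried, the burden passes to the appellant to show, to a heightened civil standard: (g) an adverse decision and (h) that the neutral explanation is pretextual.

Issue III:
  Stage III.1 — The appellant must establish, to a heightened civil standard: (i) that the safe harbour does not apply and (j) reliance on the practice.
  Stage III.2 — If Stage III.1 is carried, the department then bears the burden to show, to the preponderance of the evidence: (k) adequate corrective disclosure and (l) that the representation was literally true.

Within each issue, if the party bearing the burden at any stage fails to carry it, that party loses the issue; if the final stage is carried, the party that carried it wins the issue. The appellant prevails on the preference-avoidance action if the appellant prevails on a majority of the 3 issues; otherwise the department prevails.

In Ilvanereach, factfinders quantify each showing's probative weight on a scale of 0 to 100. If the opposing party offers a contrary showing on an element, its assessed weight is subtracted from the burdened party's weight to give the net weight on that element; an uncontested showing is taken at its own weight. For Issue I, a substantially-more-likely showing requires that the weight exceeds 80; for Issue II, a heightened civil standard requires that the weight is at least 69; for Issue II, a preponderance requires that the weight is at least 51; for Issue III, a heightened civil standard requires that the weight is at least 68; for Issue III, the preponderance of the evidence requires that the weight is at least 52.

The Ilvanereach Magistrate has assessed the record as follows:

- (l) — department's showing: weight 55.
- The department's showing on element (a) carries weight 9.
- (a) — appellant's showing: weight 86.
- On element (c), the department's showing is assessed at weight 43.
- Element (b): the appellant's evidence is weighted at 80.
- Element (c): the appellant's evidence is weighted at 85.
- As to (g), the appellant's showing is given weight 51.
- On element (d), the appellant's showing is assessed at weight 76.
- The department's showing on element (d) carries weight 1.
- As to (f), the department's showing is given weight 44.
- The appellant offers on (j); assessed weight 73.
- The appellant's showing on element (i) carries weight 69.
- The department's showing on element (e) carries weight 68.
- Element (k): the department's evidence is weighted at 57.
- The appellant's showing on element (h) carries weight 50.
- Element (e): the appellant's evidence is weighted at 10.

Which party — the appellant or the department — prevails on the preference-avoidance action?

— Issue I —
Stage I.1 — burden on appellant; standard: a substantially-more-likely showing (weight exceeds 80).
    (a): 86 − 9 = 77 ≤ 80 [not met]
    (b): 80 ≤ 80 [not met]
  The appellant does not carry Stage I.1.
So the department prevails on this issue.
— Issue II —
Stage II.1 (appellant, a heightened civil standard, weight is at least 69): (d) net 76−1=75 ≥ 69 — meets.
  All elements met. The burden passes to the department.
Stage II.2 (department, a preponderance, weight is at least 51): (e) net 68−10=58 ≥ 51 — meets; (f) 44 < 51 — fails.
  Stage II.2 not carried; the department fails its burden.
The analysis ends at Stage II.2; the appellant prevails on this issue.
— Issue III —
Stage III.1 (appellant, a heightened civil standard, weight is at least 68): (i) 69 ≥ 68 — meets; (j) 73 ≥ 68 — meets.
  All elements met. The burden passes to the department.
Stage III.2 (department, the preponderance of the evidence, weight is at least 52): (k) 57 ≥ 52 — meets; (l) 55 ≥ 52 — meets.
  Stage III.2 carried; the final stage is satisfied.
All stages carried — the department prevails on this issue.
Per-issue: Issue I → department; Issue II → appellant; Issue III → department. The appellant must prevail on a majority of issues; overall, the department prevails.

department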